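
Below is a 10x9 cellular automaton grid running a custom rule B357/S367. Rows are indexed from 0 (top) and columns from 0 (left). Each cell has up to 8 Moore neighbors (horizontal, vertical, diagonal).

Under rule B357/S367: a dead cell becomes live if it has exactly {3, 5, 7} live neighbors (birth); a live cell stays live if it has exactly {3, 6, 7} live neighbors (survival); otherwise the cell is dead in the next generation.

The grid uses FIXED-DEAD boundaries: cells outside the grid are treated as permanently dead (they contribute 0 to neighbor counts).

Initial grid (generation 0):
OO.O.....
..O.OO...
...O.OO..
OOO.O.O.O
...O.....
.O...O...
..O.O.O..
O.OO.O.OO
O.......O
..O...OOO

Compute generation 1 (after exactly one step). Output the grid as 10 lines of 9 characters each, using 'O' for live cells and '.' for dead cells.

Answer: ..O.O....
.OO..OO..
....O.OO.
..O.O..O.
O...OO...
..OOO....
..O.O.OO.
...OO.OO.
..OO.....
.......O.

Derivation:
Simulating step by step:
Generation 0 (given above): 33 live cells
Generation 1: 29 live cells
(generation 1 grid is the final answer)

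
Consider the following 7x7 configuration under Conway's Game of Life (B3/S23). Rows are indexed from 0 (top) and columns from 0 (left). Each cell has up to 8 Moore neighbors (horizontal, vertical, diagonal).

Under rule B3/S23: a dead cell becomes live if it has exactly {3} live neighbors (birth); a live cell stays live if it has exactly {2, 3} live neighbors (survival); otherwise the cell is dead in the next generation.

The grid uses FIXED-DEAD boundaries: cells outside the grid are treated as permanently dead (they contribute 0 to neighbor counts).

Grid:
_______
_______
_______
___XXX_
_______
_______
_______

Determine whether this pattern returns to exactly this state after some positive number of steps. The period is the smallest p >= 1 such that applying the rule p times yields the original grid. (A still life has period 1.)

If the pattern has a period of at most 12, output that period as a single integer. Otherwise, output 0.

Simulating and comparing each generation to the original:
Gen 0 (original, given above): 3 live cells
Gen 1: 3 live cells, differs from original
Gen 2: 3 live cells, MATCHES original -> period = 2

Answer: 2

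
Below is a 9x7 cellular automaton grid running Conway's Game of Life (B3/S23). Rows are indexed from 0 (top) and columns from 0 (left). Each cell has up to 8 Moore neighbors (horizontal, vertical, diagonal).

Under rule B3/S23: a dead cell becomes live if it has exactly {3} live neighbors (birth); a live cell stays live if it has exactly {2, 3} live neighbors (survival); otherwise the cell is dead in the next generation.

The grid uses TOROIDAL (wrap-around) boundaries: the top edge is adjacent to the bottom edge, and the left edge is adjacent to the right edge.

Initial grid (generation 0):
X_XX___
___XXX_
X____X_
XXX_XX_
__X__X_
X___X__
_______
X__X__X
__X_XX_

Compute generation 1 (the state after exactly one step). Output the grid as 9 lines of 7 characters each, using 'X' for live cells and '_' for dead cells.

Answer: _XX___X
_XXX_X_
X_X____
X_XXXX_
X_X__X_
_______
X_____X
___XXXX
X_X_XX_

Derivation:
Simulating step by step:
Generation 0 (given above): 23 live cells
Generation 1: 27 live cells
(generation 1 grid is the final answer)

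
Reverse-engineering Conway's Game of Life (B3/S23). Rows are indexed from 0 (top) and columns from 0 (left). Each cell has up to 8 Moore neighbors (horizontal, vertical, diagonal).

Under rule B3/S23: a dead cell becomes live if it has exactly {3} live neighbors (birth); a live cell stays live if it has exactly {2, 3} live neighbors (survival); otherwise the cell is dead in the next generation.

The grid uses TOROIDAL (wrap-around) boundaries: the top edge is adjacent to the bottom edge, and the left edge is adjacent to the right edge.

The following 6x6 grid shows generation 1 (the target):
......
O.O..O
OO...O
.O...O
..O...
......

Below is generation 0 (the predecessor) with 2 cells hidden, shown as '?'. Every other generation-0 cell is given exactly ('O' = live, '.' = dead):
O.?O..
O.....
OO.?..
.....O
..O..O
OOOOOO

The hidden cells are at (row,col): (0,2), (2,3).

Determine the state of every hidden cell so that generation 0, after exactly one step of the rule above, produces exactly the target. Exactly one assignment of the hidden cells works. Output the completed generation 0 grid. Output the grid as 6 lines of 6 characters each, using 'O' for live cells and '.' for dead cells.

Answer: O.OO..
O.....
OO....
.....O
..O..O
OOOOOO

Derivation:
Hidden generation-0 cells (in order): (0,2), (2,3).
A hidden cell only influences target cells in its own 3x3 neighborhood. Try each of the 2^2 = 4 assignments, step the completed generation 0 forward once under B3/S23, and compare with the target:
  (0,2)=. (2,3)=. -> step gives (0,3)='O' but target has '.' -> reject
  (0,2)=. (2,3)=O -> step gives (0,3)='O' but target has '.' -> reject
  (0,2)=O (2,3)=. -> step reproduces the target at every cell -> ACCEPT
  (0,2)=O (2,3)=O -> step gives (1,2)='.' but target has 'O' -> reject
Unique solution: (0,2)=live, (2,3)=dead.
Check: live-neighbor counts of every cell in the completed generation 0:
464445
353213
321013
432122
543454
455544
Applying B3/S23 to generation 0 with these counts gives:
......
O.O..O
OO...O
.O...O
..O...
......
which matches the target exactly.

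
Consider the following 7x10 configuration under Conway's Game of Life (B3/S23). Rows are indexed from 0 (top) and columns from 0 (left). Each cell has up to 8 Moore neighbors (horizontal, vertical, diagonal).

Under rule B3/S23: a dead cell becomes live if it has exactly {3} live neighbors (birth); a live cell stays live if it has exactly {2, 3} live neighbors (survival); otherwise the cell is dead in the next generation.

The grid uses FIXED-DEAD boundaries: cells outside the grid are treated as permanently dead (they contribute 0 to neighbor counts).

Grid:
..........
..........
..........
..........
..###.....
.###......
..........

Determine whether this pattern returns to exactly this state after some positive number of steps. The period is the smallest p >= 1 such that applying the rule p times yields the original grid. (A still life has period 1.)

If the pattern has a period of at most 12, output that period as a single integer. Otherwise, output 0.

Answer: 2

Derivation:
Simulating and comparing each generation to the original:
Gen 0 (original, given above): 6 live cells
Gen 1: 6 live cells, differs from original
Gen 2: 6 live cells, MATCHES original -> period = 2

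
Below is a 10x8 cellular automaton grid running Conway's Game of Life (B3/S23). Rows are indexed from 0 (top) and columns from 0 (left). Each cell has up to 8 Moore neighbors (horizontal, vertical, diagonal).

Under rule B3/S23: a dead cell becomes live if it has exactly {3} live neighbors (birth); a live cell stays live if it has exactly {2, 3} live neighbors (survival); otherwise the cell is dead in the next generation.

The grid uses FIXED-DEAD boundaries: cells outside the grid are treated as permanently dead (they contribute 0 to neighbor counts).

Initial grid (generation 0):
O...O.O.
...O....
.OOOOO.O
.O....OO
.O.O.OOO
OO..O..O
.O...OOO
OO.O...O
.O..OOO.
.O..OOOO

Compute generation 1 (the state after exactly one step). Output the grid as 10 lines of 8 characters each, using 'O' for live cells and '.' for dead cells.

Simulating step by step:
Generation 0 (given above): 39 live cells
Generation 1: 25 live cells
(generation 1 grid is the final answer)

Answer: ........
.O....O.
.O.OOO.O
OO......
.O..OO..
OO..O...
....OO.O
OO.....O
.O.O....
....O..O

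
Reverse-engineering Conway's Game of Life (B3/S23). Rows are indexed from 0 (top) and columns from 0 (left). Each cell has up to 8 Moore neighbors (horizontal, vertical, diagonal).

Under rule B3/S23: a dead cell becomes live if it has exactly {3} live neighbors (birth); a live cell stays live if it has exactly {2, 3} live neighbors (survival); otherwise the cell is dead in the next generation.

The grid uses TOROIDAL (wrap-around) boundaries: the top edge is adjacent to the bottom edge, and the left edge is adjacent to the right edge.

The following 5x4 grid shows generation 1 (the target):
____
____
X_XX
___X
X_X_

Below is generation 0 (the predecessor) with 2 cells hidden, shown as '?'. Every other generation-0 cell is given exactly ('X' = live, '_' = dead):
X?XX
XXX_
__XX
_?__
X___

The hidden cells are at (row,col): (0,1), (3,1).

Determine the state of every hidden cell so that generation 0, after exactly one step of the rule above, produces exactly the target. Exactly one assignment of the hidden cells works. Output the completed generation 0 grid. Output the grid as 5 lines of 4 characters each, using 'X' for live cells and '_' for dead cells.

Answer: XXXX
XXX_
__XX
____
X___

Derivation:
Hidden generation-0 cells (in order): (0,1), (3,1).
A hidden cell only influences target cells in its own 3x3 neighborhood. Try each of the 2^2 = 4 assignments, step the completed generation 0 forward once under B3/S23, and compare with the target:
  (0,1)=_ (3,1)=_ -> step gives (0,2)='X' but target has '_' -> reject
  (0,1)=_ (3,1)=X -> step gives (0,2)='X' but target has '_' -> reject
  (0,1)=X (3,1)=_ -> step reproduces the target at every cell -> ACCEPT
  (0,1)=X (3,1)=X -> step gives (2,0)='_' but target has 'X' -> reject
Unique solution: (0,1)=live, (3,1)=dead.
Check: live-neighbor counts of every cell in the completed generation 0:
5645
5667
3433
2223
3434
Applying B3/S23 to generation 0 with these counts gives:
____
____
X_XX
___X
X_X_
which matches the target exactly.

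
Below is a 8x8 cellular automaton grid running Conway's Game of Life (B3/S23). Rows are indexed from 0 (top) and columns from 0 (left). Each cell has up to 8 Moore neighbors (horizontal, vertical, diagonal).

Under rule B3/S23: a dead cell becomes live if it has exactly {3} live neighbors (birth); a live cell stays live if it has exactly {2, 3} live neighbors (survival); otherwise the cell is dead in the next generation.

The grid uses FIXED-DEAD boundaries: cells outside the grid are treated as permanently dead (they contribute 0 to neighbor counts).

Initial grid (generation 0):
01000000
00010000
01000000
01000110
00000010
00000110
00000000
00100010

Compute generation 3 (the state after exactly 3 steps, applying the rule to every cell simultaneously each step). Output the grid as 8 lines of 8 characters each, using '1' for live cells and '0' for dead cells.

Answer: 00000000
00000000
00000000
00000000
00000001
00000101
00000110
00000000

Derivation:
Simulating step by step:
Generation 0 (given above): 11 live cells
Generation 1: 9 live cells
00000000
00100000
00100000
00000110
00000001
00000110
00000110
00000000
Generation 2: 6 live cells
00000000
00000000
00000000
00000010
00000001
00000101
00000110
00000000
Generation 3: 5 live cells
(generation 3 grid is the final answer)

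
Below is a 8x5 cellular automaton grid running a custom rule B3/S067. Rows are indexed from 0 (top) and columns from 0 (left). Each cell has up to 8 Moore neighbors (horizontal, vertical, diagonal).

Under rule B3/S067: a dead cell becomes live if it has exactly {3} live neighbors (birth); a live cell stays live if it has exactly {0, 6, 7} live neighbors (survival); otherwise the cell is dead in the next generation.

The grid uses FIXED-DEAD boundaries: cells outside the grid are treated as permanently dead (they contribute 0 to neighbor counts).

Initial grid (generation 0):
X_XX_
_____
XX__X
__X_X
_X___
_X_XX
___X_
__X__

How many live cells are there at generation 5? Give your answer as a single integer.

Simulating step by step:
Generation 0 (given above): 14 live cells
Generation 1: 9 live cells
X____
X_XX_
___X_
X__X_
____X
_____
____X
_____
Generation 2: 7 live cells
_X___
_X___
_X__X
X___X
_____
_____
____X
_____
Generation 3: 4 live cells
_____
X_X__
X____
_____
_____
_____
____X
_____
Generation 4: 4 live cells
_____
_XX__
_X___
_____
_____
_____
____X
_____
Generation 5: 2 live cells
_____
_____
__X__
_____
_____
_____
____X
_____
Population at generation 5: 2

Answer: 2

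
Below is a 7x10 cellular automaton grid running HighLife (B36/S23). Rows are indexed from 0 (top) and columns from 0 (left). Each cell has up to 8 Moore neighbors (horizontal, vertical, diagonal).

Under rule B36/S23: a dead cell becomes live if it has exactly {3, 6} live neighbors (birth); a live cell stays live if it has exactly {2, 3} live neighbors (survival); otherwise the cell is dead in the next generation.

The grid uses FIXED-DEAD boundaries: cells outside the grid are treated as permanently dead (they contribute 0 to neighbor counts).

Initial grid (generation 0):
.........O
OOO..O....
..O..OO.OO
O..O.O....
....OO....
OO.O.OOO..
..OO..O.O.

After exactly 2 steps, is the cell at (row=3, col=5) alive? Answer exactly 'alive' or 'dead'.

Answer: dead

Derivation:
Simulating step by step:
Generation 0 (given above): 25 live cells
Generation 1: 26 live cells
.O........
.OO..OO.OO
O.OO.OO...
...O......
OOOO......
.O.O...O..
.OOOOOO...
Generation 2: 25 live cells
.OO.......
O..OOOOO..
...O.OOO..
O.O.......
OO.OO.....
.....OO...
.O.OOOO...

Cell (3,5) at generation 2: 0 -> dead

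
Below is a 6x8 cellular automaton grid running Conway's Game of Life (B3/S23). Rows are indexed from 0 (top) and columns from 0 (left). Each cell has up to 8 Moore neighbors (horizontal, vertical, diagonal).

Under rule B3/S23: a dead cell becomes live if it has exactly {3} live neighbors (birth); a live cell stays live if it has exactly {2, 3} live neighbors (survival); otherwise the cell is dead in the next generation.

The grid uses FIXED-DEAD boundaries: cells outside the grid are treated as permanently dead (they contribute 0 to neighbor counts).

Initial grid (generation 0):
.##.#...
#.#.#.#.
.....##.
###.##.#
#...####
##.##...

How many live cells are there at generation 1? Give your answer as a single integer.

Answer: 19

Derivation:
Simulating step by step:
Generation 0 (given above): 24 live cells
Generation 1: 19 live cells
.##..#..
..#.#.#.
#.#....#
##.#...#
.......#
##.##.#.
Population at generation 1: 19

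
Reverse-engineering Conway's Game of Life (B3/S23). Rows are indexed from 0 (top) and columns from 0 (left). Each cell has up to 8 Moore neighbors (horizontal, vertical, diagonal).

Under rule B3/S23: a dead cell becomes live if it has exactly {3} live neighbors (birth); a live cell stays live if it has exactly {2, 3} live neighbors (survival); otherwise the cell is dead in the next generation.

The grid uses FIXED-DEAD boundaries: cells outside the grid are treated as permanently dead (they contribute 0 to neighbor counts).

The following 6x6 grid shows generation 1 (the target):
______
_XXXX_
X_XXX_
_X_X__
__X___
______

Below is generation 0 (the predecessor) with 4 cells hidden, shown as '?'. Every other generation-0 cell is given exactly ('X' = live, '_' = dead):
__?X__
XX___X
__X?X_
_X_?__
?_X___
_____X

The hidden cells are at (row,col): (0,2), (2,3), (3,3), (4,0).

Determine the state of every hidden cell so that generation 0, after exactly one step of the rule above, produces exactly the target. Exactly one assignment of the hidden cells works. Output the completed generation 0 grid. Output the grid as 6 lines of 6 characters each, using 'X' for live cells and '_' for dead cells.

Answer: ___X__
XX___X
__X_X_
_X_X__
__X___
_____X

Derivation:
Hidden generation-0 cells (in order): (0,2), (2,3), (3,3), (4,0).
A hidden cell only influences target cells in its own 3x3 neighborhood. Try each of the 2^4 = 16 assignments, step the completed generation 0 forward once under B3/S23, and compare with the target:
  (0,2)=_ (2,3)=_ (3,3)=_ (4,0)=_ -> step gives (2,3)='_' but target has 'X' -> reject
  (0,2)=_ (2,3)=_ (3,3)=_ (4,0)=X -> step gives (2,3)='_' but target has 'X' -> reject
  (0,2)=_ (2,3)=_ (3,3)=X (4,0)=_ -> step reproduces the target at every cell -> ACCEPT
  (0,2)=_ (2,3)=_ (3,3)=X (4,0)=X -> step gives (4,1)='X' but target has '_' -> reject
  (0,2)=_ (2,3)=X (3,3)=_ (4,0)=_ -> step gives (1,2)='_' but target has 'X' -> reject
  (0,2)=_ (2,3)=X (3,3)=_ (4,0)=X -> step gives (1,2)='_' but target has 'X' -> reject
  (0,2)=_ (2,3)=X (3,3)=X (4,0)=_ -> step gives (1,2)='_' but target has 'X' -> reject
  (0,2)=_ (2,3)=X (3,3)=X (4,0)=X -> step gives (1,2)='_' but target has 'X' -> reject
  (0,2)=X (2,3)=_ (3,3)=_ (4,0)=_ -> step gives (0,1)='X' but target has '_' -> reject
  (0,2)=X (2,3)=_ (3,3)=_ (4,0)=X -> step gives (0,1)='X' but target has '_' -> reject
  (0,2)=X (2,3)=_ (3,3)=X (4,0)=_ -> step gives (0,1)='X' but target has '_' -> reject
  (0,2)=X (2,3)=_ (3,3)=X (4,0)=X -> step gives (0,1)='X' but target has '_' -> reject
  (0,2)=X (2,3)=X (3,3)=_ (4,0)=_ -> step gives (0,1)='X' but target has '_' -> reject
  (0,2)=X (2,3)=X (3,3)=_ (4,0)=X -> step gives (0,1)='X' but target has '_' -> reject
  (0,2)=X (2,3)=X (3,3)=X (4,0)=_ -> step gives (0,1)='X' but target has '_' -> reject
  (0,2)=X (2,3)=X (3,3)=X (4,0)=X -> step gives (0,1)='X' but target has '_' -> reject
Unique solution: (0,2)=dead, (2,3)=dead, (3,3)=live, (4,0)=dead.
Check: live-neighbor counts of every cell in the completed generation 0:
222021
123331
343322
124321
122221
011110
Applying B3/S23 to generation 0 with these counts gives:
______
_XXXX_
X_XXX_
_X_X__
__X___
______
which matches the target exactly.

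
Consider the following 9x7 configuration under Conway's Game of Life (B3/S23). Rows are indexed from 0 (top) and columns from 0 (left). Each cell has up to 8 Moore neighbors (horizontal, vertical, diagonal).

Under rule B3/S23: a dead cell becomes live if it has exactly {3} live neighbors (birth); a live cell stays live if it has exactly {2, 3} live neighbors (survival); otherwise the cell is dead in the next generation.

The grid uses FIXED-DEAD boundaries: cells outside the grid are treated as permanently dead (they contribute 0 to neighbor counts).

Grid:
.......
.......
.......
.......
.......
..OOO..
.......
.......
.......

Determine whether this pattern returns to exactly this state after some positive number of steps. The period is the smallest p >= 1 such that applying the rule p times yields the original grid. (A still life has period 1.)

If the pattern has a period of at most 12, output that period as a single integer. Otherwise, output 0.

Answer: 2

Derivation:
Simulating and comparing each generation to the original:
Gen 0 (original, given above): 3 live cells
Gen 1: 3 live cells, differs from original
Gen 2: 3 live cells, MATCHES original -> period = 2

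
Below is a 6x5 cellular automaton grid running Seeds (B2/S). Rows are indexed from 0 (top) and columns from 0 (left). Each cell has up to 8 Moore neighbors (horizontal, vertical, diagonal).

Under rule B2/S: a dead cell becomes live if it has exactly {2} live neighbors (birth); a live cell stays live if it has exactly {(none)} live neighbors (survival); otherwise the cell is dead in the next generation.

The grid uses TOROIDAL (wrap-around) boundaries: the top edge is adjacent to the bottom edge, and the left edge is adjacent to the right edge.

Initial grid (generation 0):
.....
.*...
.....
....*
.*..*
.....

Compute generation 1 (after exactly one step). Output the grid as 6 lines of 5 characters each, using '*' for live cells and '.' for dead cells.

Simulating step by step:
Generation 0 (given above): 4 live cells
Generation 1: 4 live cells
(generation 1 grid is the final answer)

Answer: .....
.....
*....
...*.
...*.
*....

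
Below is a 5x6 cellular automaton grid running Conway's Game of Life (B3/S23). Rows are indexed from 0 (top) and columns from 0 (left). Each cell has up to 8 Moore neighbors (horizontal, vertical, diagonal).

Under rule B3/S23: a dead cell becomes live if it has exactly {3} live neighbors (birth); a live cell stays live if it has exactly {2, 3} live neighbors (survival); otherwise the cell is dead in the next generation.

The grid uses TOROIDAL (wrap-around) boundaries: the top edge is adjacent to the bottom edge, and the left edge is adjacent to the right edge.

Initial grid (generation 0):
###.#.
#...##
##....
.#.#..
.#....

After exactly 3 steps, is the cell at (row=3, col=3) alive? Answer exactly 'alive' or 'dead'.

Simulating step by step:
Generation 0 (given above): 12 live cells
Generation 1: 11 live cells
..###.
..###.
.##.#.
.#....
...#..
Generation 2: 7 live cells
......
.....#
.#..#.
.#.#..
...##.
Generation 3: 8 live cells
....#.
......
#.#.#.
...#..
..###.

Cell (3,3) at generation 3: 1 -> alive

Answer: alive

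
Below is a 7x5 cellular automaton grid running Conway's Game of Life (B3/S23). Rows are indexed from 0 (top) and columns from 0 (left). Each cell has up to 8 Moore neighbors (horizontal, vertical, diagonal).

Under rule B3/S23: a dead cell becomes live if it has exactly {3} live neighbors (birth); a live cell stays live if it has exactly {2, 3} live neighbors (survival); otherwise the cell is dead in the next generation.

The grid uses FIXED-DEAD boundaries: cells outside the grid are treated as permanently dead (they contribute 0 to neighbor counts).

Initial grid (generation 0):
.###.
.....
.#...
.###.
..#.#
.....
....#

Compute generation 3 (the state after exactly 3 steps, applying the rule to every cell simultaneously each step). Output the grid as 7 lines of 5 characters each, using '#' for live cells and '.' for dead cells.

Answer: .....
###..
.....
.....
##...
..#..
.....

Derivation:
Simulating step by step:
Generation 0 (given above): 10 live cells
Generation 1: 8 live cells
..#..
.#...
.#...
.#.#.
.##..
...#.
.....
Generation 2: 9 live cells
.....
.##..
##...
##...
.#.#.
..#..
.....
Generation 3: 6 live cells
(generation 3 grid is the final answer)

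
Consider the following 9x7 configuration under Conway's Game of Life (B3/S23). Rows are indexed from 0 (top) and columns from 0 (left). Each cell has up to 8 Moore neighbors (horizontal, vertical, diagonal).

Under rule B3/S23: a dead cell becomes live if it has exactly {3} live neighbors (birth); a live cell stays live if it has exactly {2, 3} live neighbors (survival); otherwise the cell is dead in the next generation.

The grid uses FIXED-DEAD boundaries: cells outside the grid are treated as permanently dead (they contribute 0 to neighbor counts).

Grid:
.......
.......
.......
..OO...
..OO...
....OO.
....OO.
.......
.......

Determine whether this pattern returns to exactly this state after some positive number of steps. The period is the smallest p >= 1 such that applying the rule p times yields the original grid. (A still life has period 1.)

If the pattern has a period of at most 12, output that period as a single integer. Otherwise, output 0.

Simulating and comparing each generation to the original:
Gen 0 (original, given above): 8 live cells
Gen 1: 6 live cells, differs from original
Gen 2: 8 live cells, MATCHES original -> period = 2

Answer: 2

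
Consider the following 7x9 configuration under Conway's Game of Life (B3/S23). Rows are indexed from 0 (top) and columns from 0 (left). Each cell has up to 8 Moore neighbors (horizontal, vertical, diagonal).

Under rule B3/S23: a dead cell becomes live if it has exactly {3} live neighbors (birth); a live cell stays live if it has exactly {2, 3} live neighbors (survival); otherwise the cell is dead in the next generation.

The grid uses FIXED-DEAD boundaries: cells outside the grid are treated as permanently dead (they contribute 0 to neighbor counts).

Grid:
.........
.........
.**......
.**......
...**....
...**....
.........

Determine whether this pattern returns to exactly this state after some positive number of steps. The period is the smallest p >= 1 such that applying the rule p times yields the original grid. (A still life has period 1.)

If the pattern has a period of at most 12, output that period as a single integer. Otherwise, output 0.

Answer: 2

Derivation:
Simulating and comparing each generation to the original:
Gen 0 (original, given above): 8 live cells
Gen 1: 6 live cells, differs from original
Gen 2: 8 live cells, MATCHES original -> period = 2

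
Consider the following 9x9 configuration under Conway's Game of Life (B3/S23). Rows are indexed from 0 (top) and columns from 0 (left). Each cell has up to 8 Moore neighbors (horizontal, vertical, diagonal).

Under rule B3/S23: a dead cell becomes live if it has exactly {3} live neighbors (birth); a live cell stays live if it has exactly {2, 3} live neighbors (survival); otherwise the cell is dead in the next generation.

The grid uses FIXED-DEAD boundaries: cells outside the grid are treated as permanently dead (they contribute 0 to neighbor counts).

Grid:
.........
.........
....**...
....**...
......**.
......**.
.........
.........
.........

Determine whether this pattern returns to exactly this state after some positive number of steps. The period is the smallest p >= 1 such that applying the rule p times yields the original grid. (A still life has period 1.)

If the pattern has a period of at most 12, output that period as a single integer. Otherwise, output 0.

Answer: 2

Derivation:
Simulating and comparing each generation to the original:
Gen 0 (original, given above): 8 live cells
Gen 1: 6 live cells, differs from original
Gen 2: 8 live cells, MATCHES original -> period = 2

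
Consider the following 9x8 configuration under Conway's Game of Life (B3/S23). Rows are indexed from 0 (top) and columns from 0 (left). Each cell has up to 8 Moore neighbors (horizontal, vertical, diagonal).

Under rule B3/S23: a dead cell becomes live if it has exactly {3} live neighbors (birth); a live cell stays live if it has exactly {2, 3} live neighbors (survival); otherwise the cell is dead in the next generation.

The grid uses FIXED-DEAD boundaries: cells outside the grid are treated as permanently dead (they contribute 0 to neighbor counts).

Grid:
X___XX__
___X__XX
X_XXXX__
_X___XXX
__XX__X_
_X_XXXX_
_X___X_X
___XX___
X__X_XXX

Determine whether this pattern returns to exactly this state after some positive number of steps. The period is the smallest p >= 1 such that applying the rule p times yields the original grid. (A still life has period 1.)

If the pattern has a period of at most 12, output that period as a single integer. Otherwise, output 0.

Simulating and comparing each generation to the original:
Gen 0 (original, given above): 33 live cells
Gen 1: 22 live cells, differs from original
Gen 2: 21 live cells, differs from original
Gen 3: 15 live cells, differs from original
Gen 4: 15 live cells, differs from original
Gen 5: 13 live cells, differs from original
Gen 6: 11 live cells, differs from original
Gen 7: 11 live cells, differs from original
Gen 8: 9 live cells, differs from original
Gen 9: 8 live cells, differs from original
Gen 10: 10 live cells, differs from original
Gen 11: 7 live cells, differs from original
Gen 12: 5 live cells, differs from original
No period found within 12 steps.

Answer: 0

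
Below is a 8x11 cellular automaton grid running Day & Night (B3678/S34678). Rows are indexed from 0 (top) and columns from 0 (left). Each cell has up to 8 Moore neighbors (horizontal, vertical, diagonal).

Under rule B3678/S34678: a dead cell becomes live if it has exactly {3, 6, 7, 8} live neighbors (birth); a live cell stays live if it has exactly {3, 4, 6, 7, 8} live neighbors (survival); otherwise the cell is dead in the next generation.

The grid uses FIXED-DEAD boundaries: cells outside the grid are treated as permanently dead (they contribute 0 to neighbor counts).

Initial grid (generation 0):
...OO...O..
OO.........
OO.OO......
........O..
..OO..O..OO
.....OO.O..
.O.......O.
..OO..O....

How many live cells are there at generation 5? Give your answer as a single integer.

Simulating step by step:
Generation 0 (given above): 23 live cells
Generation 1: 18 live cells
...........
OO.........
OOO........
.O..O....O.
.....O..OO.
..O....O..O
..O..OOO...
...........
Generation 2: 17 live cells
...........
OOO........
O.O........
OOO.....O..
........OOO
.....O.O.O.
......O....
......O....
Generation 3: 17 live cells
.O.........
.O.........
OOOO.......
.O.........
.O.....OOO.
......O..OO
.....OOO...
...........
Generation 4: 14 live cells
...........
.O.........
OOO........
.O......O..
........OOO
.....OO..O.
......O....
......O....
Generation 5: 18 live cells
...........
OOO........
OOO........
OOO........
.......OOO.
.......OOOO
......OO...
...........
Population at generation 5: 18

Answer: 18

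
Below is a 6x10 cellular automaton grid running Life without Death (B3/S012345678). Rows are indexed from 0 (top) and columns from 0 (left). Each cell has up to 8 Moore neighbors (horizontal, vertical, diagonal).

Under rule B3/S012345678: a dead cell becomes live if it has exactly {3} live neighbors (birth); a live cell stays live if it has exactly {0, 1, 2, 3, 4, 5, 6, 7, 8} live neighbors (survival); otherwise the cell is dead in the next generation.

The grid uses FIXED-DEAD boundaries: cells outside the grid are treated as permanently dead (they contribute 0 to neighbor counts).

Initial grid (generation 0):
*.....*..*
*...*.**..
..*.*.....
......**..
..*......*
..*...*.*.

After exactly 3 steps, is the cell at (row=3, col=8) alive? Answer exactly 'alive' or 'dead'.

Simulating step by step:
Generation 0 (given above): 16 live cells
Generation 1: 24 live cells
*....***.*
**.**.**..
..***.....
...*..**..
..*...*.**
..*...*.*.
Generation 2: 35 live cells
**..******
**.**.***.
.****.....
...******.
..**.**.**
..*...*.**
Generation 3: 43 live cells
**********
**.**.****
*****.....
.*.*******
..**.**.**
..**.**.**

Cell (3,8) at generation 3: 1 -> alive

Answer: alive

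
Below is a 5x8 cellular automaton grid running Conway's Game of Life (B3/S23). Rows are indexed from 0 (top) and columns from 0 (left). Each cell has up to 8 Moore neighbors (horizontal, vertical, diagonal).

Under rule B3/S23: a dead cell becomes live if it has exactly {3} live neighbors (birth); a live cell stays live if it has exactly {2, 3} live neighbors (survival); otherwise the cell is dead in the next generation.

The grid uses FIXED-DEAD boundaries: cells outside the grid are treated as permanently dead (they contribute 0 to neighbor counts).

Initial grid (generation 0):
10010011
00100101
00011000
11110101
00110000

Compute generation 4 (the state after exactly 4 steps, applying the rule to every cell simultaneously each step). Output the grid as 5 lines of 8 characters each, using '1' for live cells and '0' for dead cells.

Simulating step by step:
Generation 0 (given above): 17 live cells
Generation 1: 9 live cells
00000011
00100101
00000100
01000000
00011000
Generation 2: 6 live cells
00000011
00000101
00000010
00001000
00000000
Generation 3: 6 live cells
00000011
00000101
00000110
00000000
00000000
Generation 4: 6 live cells
(generation 4 grid is the final answer)

Answer: 00000011
00000101
00000110
00000000
00000000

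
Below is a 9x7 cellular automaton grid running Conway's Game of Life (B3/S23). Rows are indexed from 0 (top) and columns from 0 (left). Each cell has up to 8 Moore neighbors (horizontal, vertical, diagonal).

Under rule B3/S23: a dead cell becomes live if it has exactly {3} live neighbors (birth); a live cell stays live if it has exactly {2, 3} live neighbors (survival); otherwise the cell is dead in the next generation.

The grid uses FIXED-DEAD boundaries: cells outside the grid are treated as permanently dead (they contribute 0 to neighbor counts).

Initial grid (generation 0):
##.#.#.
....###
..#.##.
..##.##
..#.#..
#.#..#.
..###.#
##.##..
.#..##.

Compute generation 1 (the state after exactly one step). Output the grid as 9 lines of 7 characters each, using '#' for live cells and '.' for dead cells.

Simulating step by step:
Generation 0 (given above): 30 live cells
Generation 1: 23 live cells
(generation 1 grid is the final answer)

Answer: .....##
.##...#
..#....
.##...#
..#.#.#
..#..#.
#......
##.....
######.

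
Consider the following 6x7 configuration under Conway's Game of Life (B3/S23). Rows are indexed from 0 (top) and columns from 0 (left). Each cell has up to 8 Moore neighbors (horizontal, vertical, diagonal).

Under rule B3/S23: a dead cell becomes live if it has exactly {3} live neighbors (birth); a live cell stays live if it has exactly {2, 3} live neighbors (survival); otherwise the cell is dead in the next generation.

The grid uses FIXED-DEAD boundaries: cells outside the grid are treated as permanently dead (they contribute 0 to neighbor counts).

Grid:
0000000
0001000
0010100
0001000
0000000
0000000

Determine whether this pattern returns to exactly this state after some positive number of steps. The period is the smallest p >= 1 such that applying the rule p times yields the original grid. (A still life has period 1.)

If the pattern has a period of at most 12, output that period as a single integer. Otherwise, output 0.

Answer: 1

Derivation:
Simulating and comparing each generation to the original:
Gen 0 (original, given above): 4 live cells
Gen 1: 4 live cells, MATCHES original -> period = 1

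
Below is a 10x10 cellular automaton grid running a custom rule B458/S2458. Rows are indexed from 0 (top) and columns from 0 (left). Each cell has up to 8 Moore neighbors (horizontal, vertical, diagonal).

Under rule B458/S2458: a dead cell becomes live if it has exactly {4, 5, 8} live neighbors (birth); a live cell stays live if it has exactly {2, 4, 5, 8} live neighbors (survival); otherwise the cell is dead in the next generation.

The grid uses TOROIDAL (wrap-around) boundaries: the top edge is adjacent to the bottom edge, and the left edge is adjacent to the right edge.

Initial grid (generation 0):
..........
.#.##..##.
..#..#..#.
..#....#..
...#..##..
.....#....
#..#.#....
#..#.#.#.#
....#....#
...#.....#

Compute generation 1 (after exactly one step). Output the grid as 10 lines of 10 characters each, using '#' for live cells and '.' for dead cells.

Simulating step by step:
Generation 0 (given above): 26 live cells
Generation 1: 21 live cells
(generation 1 grid is the final answer)

Answer: ..........
...##..##.
...#...#..
..#...#...
.......#..
....###...
#...###...
...###....
#.......#.
..........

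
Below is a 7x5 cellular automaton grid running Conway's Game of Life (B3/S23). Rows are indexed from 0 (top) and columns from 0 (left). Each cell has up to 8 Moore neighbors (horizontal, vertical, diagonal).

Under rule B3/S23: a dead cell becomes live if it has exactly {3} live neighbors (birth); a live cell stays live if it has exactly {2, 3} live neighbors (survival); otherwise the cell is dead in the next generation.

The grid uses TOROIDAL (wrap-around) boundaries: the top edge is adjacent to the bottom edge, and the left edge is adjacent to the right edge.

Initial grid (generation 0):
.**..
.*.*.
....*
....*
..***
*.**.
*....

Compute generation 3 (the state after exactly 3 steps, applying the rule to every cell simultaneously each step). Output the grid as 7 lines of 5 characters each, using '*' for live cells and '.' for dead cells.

Simulating step by step:
Generation 0 (given above): 13 live cells
Generation 1: 19 live cells
***..
**.*.
*..**
*...*
***..
*.*..
*..**
Generation 2: 8 live cells
.....
...*.
..**.
..*..
..**.
..*..
...*.
Generation 3: 9 live cells
(generation 3 grid is the final answer)

Answer: .....
..**.
..**.
.*...
.***.
..*..
.....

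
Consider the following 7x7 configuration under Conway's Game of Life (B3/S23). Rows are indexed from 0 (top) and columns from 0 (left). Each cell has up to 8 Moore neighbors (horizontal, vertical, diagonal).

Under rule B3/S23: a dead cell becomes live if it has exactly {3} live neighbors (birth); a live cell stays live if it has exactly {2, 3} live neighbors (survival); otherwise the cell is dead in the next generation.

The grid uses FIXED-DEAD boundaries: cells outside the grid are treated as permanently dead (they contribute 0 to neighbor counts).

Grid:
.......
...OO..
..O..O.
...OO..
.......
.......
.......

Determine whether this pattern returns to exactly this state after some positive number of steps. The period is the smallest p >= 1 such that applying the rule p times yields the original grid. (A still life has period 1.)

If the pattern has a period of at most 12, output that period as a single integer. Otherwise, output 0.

Answer: 1

Derivation:
Simulating and comparing each generation to the original:
Gen 0 (original, given above): 6 live cells
Gen 1: 6 live cells, MATCHES original -> period = 1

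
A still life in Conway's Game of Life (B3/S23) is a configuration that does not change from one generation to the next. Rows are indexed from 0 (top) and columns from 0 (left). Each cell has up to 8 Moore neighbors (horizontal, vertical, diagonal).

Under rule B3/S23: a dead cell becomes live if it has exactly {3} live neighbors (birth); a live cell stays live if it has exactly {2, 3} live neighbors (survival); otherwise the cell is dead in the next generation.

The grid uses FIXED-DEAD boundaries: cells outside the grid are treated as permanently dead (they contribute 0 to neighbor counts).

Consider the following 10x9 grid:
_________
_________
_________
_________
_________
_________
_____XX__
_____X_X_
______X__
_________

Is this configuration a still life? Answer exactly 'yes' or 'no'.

Answer: yes

Derivation:
Compute generation 1 and compare to generation 0 (given above):
Generation 1:
_________
_________
_________
_________
_________
_________
_____XX__
_____X_X_
______X__
_________
The grids are IDENTICAL -> still life.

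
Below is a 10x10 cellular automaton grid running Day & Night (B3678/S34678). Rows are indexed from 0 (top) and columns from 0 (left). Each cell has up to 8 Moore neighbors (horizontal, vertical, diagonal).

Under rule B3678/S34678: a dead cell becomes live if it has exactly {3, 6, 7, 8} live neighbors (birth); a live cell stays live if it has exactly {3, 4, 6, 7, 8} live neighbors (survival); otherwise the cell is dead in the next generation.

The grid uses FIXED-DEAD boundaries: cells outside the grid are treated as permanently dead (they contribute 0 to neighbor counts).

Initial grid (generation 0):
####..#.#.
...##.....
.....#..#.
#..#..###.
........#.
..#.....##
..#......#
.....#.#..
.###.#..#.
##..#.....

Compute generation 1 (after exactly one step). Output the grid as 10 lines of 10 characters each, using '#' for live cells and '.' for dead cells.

Simulating step by step:
Generation 0 (given above): 31 live cells
Generation 1: 27 live cells
(generation 1 grid is the final answer)

Answer: ..###.....
.#.###.#..
...#..#...
.......###
........#.
........##
..........
.#.##.#.#.
###...#...
.#.#......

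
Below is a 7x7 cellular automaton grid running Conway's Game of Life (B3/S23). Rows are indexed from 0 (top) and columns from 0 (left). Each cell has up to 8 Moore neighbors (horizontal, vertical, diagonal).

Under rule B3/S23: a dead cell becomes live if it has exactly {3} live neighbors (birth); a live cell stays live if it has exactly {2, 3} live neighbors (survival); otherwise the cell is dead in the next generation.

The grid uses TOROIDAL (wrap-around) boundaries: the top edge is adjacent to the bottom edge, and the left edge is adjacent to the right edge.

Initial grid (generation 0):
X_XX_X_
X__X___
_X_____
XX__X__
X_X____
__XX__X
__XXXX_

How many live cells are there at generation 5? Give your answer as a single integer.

Answer: 14

Derivation:
Simulating step by step:
Generation 0 (given above): 19 live cells
Generation 1: 15 live cells
_____X_
X__XX_X
_XX____
X_X____
X_X___X
_____XX
_____X_
Generation 2: 20 live cells
_____X_
XXXXXXX
__X___X
X_XX__X
X____X_
X____X_
____XX_
Generation 3: 18 live cells
XXX____
XXXXX__
_______
X_XX_X_
X___XX_
_____X_
____XX_
Generation 4: 17 live cells
X____XX
X__X___
X_____X
_X_X_X_
_X_X_X_
_______
_X__XXX
Generation 5: 14 live cells
_X_____
_X___X_
XXX_X_X
_X___X_
_______
X_X___X
____X__
Population at generation 5: 14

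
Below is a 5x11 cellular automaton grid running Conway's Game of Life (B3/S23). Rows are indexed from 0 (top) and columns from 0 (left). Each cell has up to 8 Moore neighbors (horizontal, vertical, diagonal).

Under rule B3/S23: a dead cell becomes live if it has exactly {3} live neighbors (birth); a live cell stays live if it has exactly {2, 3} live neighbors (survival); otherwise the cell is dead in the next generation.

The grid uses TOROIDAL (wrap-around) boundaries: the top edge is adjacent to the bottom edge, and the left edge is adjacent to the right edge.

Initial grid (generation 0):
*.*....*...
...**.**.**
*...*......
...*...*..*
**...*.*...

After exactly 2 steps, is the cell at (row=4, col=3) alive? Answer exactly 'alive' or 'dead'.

Answer: dead

Derivation:
Simulating step by step:
Generation 0 (given above): 18 live cells
Generation 1: 32 live cells
*.****.*...
**.******.*
*...******.
.*..*.*...*
***....**.*
Generation 2: 8 live cells
...........
...........
..*........
..***......
.......****

Cell (4,3) at generation 2: 0 -> dead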